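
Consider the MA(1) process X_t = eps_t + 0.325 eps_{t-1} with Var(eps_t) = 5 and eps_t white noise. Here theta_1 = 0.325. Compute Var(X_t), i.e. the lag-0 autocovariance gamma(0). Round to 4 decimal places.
\gamma(0) = 5.5281

For an MA(q) process X_t = eps_t + sum_i theta_i eps_{t-i} with
Var(eps_t) = sigma^2, the variance is
  gamma(0) = sigma^2 * (1 + sum_i theta_i^2).
  sum_i theta_i^2 = (0.325)^2 = 0.105625.
  gamma(0) = 5 * (1 + 0.105625) = 5 * 1.105625 = 5.528125, which rounds to 5.5281.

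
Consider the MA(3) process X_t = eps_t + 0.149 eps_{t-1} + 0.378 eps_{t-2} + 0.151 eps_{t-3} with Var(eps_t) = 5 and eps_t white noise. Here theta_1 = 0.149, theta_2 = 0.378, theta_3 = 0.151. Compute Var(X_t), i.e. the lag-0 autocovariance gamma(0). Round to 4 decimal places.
\gamma(0) = 5.9394

For an MA(q) process X_t = eps_t + sum_i theta_i eps_{t-i} with
Var(eps_t) = sigma^2, the variance is
  gamma(0) = sigma^2 * (1 + sum_i theta_i^2).
  sum_i theta_i^2 = (0.149)^2 + (0.378)^2 + (0.151)^2 = 0.022201 + 0.142884 + 0.022801 = 0.187886.
  gamma(0) = 5 * (1 + 0.187886) = 5 * 1.187886 = 5.93943, which rounds to 5.9394.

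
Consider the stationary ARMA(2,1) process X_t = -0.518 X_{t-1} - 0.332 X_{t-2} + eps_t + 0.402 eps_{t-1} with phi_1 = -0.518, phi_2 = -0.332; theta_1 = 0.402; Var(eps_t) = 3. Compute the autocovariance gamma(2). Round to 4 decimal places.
\gamma(2) = -0.9093

Multiply the model equation by X_{t-k} and take expectations. With theta_0 = psi_0 = 1 and psi_j the MA(infinity) weights, this gives
  gamma(k) - sum_i phi_i gamma(k-i) = c_k,
  c_k = sigma^2 * sum_{j=k..q} theta_j psi_{j-k}   (c_k = 0 for k > q),
using gamma(-m) = gamma(m).
psi-weights needed (psi_j = theta_j + sum_i phi_i psi_{j-i}):
  psi_1 = theta_1 + phi_1 = 0.402 + (-0.518) = -0.116
Right-hand sides:
  c_0 = sigma^2 (1 + theta_1 psi_1) = 3 * (1 + (0.402)(-0.116)) = 3 * 0.953368 = 2.860104
  c_1 = sigma^2 theta_1 = 3 * (0.402) = 1.206
  c_2 = 0
Equations for k = 0, 1, 2 (AR order 2, c_2 = 0):
  (E0) gamma(0) = phi_1 gamma(1) + phi_2 gamma(2) + c_0
  (E1) gamma(1) = phi_1 gamma(0) + phi_2 gamma(1) + c_1
  (E2) gamma(2) = phi_1 gamma(1) + phi_2 gamma(0)
From (E1): gamma(1) = A gamma(0) + B with
  A = phi_1 / (1 - phi_2) = -0.518 / 1.332 = -0.388889,   B = c_1 / (1 - phi_2) = 1.206 / 1.332 = 0.905405.
Insert (E2) into (E0): gamma(0) (1 - phi_2^2) = phi_1 (1 + phi_2) gamma(1) + c_0.
  phi_1 (1 + phi_2) = (-0.518)(0.668) = -0.346024,   1 - phi_2^2 = 0.889776.
Replace gamma(1) by A gamma(0) + B and collect gamma(0):
  gamma(0) [0.889776 - (-0.346024)(-0.388889)] = (-0.346024)(0.905405) + 2.860104
  gamma(0) * 0.755211 = 2.546812
  gamma(0) = 2.546812 / 0.755211 = 3.372318.
  gamma(1) = A gamma(0) + B = (-0.388889)(3.372318) + (0.905405) = -0.406052.
  gamma(2) = phi_1 gamma(1) + phi_2 gamma(0) = (-0.518)(-0.406052) + (-0.332)(3.372318) = -0.909275.
Therefore gamma(2) = -0.9093 (to 4 decimal places).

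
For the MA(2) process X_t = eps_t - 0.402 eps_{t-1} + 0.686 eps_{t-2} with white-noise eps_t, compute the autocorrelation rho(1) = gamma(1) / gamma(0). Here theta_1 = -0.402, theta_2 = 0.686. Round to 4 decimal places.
\rho(1) = -0.4153

For an MA(q) process with theta_0 = 1, the autocovariance is
  gamma(k) = sigma^2 * sum_{i=0..q-k} theta_i * theta_{i+k},
and rho(k) = gamma(k) / gamma(0). Sigma^2 cancels.
  numerator   = (1)*(-0.402) + (-0.402)*(0.686) = -0.677772.
  denominator = (1)^2 + (-0.402)^2 + (0.686)^2 = 1.6322.
  rho(1) = -0.677772 / 1.6322 = -0.4153.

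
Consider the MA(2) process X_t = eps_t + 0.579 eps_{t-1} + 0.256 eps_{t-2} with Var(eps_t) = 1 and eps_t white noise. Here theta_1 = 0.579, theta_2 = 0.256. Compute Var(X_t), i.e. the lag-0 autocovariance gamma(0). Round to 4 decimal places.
\gamma(0) = 1.4008

For an MA(q) process X_t = eps_t + sum_i theta_i eps_{t-i} with
Var(eps_t) = sigma^2, the variance is
  gamma(0) = sigma^2 * (1 + sum_i theta_i^2).
  sum_i theta_i^2 = (0.579)^2 + (0.256)^2 = 0.335241 + 0.065536 = 0.400777.
  gamma(0) = 1 * (1 + 0.400777) = 1 * 1.400777 = 1.400777, which rounds to 1.4008.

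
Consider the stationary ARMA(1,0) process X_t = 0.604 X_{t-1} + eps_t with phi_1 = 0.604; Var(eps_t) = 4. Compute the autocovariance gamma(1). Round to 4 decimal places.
\gamma(1) = 3.8036

Multiply the model equation by X_{t-k} and take expectations. With theta_0 = psi_0 = 1 and psi_j the MA(infinity) weights, this gives
  gamma(k) - sum_i phi_i gamma(k-i) = c_k,
  c_k = sigma^2 * sum_{j=k..q} theta_j psi_{j-k}   (c_k = 0 for k > q),
using gamma(-m) = gamma(m).
Pure AR (q = 0): c_0 = sigma^2 = 4, c_k = 0 for k >= 1.
Equations for k = 0 and k = 1 (AR order 1):
  gamma(0) = phi_1 gamma(1) + c_0
  gamma(1) = phi_1 gamma(0) + c_1
Substituting the second into the first: gamma(0) (1 - phi_1^2) = c_0 + phi_1 c_1, so
  gamma(0) = c_0 / (1 - phi_1^2) = 4 / (1 - (0.604)^2) = 4 / 0.635184 = 6.297388.
  gamma(1) = phi_1 gamma(0) = (0.604)(6.297388) = 3.803622.
Therefore gamma(1) = 3.8036 (to 4 decimal places).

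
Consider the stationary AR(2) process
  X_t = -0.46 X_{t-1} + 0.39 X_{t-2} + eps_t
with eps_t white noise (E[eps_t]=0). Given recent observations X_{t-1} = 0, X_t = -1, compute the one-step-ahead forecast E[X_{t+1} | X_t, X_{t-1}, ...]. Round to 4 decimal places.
E[X_{t+1} \mid \mathcal F_t] = 0.4600

For an AR(p) model X_t = c + sum_i phi_i X_{t-i} + eps_t, the
one-step-ahead conditional mean is
  E[X_{t+1} | X_t, ...] = c + sum_i phi_i X_{t+1-i}.
Substitute known values:
  E[X_{t+1} | ...] = (-0.46) * (-1) + (0.39) * (0)
                   = 0.4600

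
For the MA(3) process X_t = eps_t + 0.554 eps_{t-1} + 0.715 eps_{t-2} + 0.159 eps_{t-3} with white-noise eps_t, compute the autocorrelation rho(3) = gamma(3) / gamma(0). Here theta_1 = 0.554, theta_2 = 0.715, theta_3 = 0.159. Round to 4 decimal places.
\rho(3) = 0.0863

For an MA(q) process with theta_0 = 1, the autocovariance is
  gamma(k) = sigma^2 * sum_{i=0..q-k} theta_i * theta_{i+k},
and rho(k) = gamma(k) / gamma(0). Sigma^2 cancels.
  numerator   = (1)*(0.159) = 0.159.
  denominator = (1)^2 + (0.554)^2 + (0.715)^2 + (0.159)^2 = 1.843422.
  rho(3) = 0.159 / 1.843422 = 0.0863.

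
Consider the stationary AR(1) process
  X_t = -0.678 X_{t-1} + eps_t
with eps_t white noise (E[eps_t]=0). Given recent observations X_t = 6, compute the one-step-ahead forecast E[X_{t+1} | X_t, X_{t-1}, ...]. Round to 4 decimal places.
E[X_{t+1} \mid \mathcal F_t] = -4.0680

For an AR(p) model X_t = c + sum_i phi_i X_{t-i} + eps_t, the
one-step-ahead conditional mean is
  E[X_{t+1} | X_t, ...] = c + sum_i phi_i X_{t+1-i}.
Substitute known values:
  E[X_{t+1} | ...] = (-0.678) * (6)
                   = -4.0680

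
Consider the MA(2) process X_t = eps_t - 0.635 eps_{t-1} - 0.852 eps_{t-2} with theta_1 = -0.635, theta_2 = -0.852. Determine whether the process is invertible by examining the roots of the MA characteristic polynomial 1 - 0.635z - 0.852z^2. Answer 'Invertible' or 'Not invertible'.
\text{Not invertible}

The MA(q) characteristic polynomial is P(z) = 1 - 0.635z - 0.852z^2.
Invertibility requires all roots to lie outside the unit circle, i.e. |z| > 1 for every root.
Set 1 + (-0.635) z + (-0.852) z^2 = 0, i.e. a z^2 + b z + c = 0 with a = -0.852, b = -0.635, c = 1.
Discriminant D = b^2 - 4ac = (-0.635)^2 - 4*(-0.852)*1 = 0.403225 - (-3.408) = 3.811225.
D >= 0, so the roots are real: z = (-b +/- sqrt(D)) / (2a) = (0.635 +/- 1.952236) / (-1.704).
  z_1 = (0.635 + 1.952236) / (-1.704) = -1.5183,   |z_1| = 1.5183.
  z_2 = (0.635 - 1.952236) / (-1.704) = 0.773,   |z_2| = 0.773.
Moduli of all roots: 1.5183, 0.7730.
All moduli strictly greater than 1? No.
Verdict: Not invertible.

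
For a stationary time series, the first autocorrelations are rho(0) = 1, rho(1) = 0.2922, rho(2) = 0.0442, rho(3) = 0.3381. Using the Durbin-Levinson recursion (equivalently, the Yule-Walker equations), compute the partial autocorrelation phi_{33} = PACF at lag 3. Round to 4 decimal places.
\phi_{33} = 0.3700

The PACF at lag k is phi_{kk}, the last component of the solution
to the Yule-Walker system G_k phi = r_k where
  (G_k)_{ij} = rho(|i - j|), (r_k)_i = rho(i), i,j = 1..k.
Equivalently, Durbin-Levinson gives phi_{kk} iteratively:
  phi_{11} = rho(1)
  phi_{kk} = [rho(k) - sum_{j=1..k-1} phi_{k-1,j} rho(k-j)]
            / [1 - sum_{j=1..k-1} phi_{k-1,j} rho(j)],
  phi_{k,j} = phi_{k-1,j} - phi_{kk} phi_{k-1,k-j},  j = 1..k-1.
Step k = 1:
  phi_11 = rho(1) = 0.2922.
Step k = 2:
  phi_22 = [rho(2) - phi_11 rho(1)] / [1 - phi_11 rho(1)] = [0.0442 - (0.2922)(0.2922)] / [1 - (0.2922)(0.2922)]
         = -0.04118084 / 0.91461916 = -0.045025.
  Update: phi_21 = phi_11 - phi_22 phi_11 = 0.2922 - (-0.045025)(0.2922) = 0.305356.
Step k = 3:
  phi_33 = [rho(3) - phi_21 rho(2) - phi_22 rho(1)] / [1 - phi_21 rho(1) - phi_22 rho(2)]
    numerator   = 0.3381 - (0.305356)(0.0442) - (-0.045025)(0.2922) = 0.33775959
    denominator = 1 - (0.305356)(0.2922) - (-0.045025)(0.0442) = 0.91276499
  phi_33 = 0.33775959 / 0.91276499 = 0.37.
Therefore phi_{33} = 0.3700.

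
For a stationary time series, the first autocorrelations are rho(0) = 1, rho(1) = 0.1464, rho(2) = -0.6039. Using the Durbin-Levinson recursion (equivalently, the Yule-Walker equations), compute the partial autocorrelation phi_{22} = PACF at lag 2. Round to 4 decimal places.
\phi_{22} = -0.6390

The PACF at lag k is phi_{kk}, the last component of the solution
to the Yule-Walker system G_k phi = r_k where
  (G_k)_{ij} = rho(|i - j|), (r_k)_i = rho(i), i,j = 1..k.
Equivalently, Durbin-Levinson gives phi_{kk} iteratively:
  phi_{11} = rho(1)
  phi_{kk} = [rho(k) - sum_{j=1..k-1} phi_{k-1,j} rho(k-j)]
            / [1 - sum_{j=1..k-1} phi_{k-1,j} rho(j)],
  phi_{k,j} = phi_{k-1,j} - phi_{kk} phi_{k-1,k-j},  j = 1..k-1.
Step k = 1:
  phi_11 = rho(1) = 0.1464.
Step k = 2:
  phi_22 = [rho(2) - phi_11 rho(1)] / [1 - phi_11 rho(1)] = [-0.6039 - (0.1464)(0.1464)] / [1 - (0.1464)(0.1464)]
         = -0.62533296 / 0.97856704 = -0.639.
Therefore phi_{22} = -0.6390.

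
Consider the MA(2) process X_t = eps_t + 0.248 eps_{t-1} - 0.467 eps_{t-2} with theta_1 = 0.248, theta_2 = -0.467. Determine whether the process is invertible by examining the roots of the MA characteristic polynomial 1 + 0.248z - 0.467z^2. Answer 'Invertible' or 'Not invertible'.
\text{Invertible}

The MA(q) characteristic polynomial is P(z) = 1 + 0.248z - 0.467z^2.
Invertibility requires all roots to lie outside the unit circle, i.e. |z| > 1 for every root.
Set 1 + (0.248) z + (-0.467) z^2 = 0, i.e. a z^2 + b z + c = 0 with a = -0.467, b = 0.248, c = 1.
Discriminant D = b^2 - 4ac = (0.248)^2 - 4*(-0.467)*1 = 0.061504 - (-1.868) = 1.929504.
D >= 0, so the roots are real: z = (-b +/- sqrt(D)) / (2a) = (-0.248 +/- 1.389066) / (-0.934).
  z_1 = (-0.248 + 1.389066) / (-0.934) = -1.2217,   |z_1| = 1.2217.
  z_2 = (-0.248 - 1.389066) / (-0.934) = 1.7527,   |z_2| = 1.7527.
Moduli of all roots: 1.2217, 1.7527.
All moduli strictly greater than 1? Yes.
Verdict: Invertible.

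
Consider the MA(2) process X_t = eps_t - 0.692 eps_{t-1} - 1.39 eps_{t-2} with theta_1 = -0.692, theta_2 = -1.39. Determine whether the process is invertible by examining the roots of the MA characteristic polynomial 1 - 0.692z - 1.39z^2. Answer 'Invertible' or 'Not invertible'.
\text{Not invertible}

The MA(q) characteristic polynomial is P(z) = 1 - 0.692z - 1.39z^2.
Invertibility requires all roots to lie outside the unit circle, i.e. |z| > 1 for every root.
Set 1 + (-0.692) z + (-1.39) z^2 = 0, i.e. a z^2 + b z + c = 0 with a = -1.39, b = -0.692, c = 1.
Discriminant D = b^2 - 4ac = (-0.692)^2 - 4*(-1.39)*1 = 0.478864 - (-5.56) = 6.038864.
D >= 0, so the roots are real: z = (-b +/- sqrt(D)) / (2a) = (0.692 +/- 2.45741) / (-2.78).
  z_1 = (0.692 + 2.45741) / (-2.78) = -1.1329,   |z_1| = 1.1329.
  z_2 = (0.692 - 2.45741) / (-2.78) = 0.635,   |z_2| = 0.635.
Moduli of all roots: 1.1329, 0.6350.
All moduli strictly greater than 1? No.
Verdict: Not invertible.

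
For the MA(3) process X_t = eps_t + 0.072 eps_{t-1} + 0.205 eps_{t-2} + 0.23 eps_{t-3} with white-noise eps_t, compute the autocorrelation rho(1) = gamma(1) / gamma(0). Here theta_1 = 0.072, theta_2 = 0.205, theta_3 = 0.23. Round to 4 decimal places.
\rho(1) = 0.1217

For an MA(q) process with theta_0 = 1, the autocovariance is
  gamma(k) = sigma^2 * sum_{i=0..q-k} theta_i * theta_{i+k},
and rho(k) = gamma(k) / gamma(0). Sigma^2 cancels.
  numerator   = (1)*(0.072) + (0.072)*(0.205) + (0.205)*(0.23) = 0.13391.
  denominator = (1)^2 + (0.072)^2 + (0.205)^2 + (0.23)^2 = 1.100109.
  rho(1) = 0.13391 / 1.100109 = 0.1217.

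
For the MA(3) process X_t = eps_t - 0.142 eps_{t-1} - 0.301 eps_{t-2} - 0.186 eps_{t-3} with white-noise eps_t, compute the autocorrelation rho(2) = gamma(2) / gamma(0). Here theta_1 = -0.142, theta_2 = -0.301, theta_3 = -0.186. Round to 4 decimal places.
\rho(2) = -0.2397

For an MA(q) process with theta_0 = 1, the autocovariance is
  gamma(k) = sigma^2 * sum_{i=0..q-k} theta_i * theta_{i+k},
and rho(k) = gamma(k) / gamma(0). Sigma^2 cancels.
  numerator   = (1)*(-0.301) + (-0.142)*(-0.186) = -0.274588.
  denominator = (1)^2 + (-0.142)^2 + (-0.301)^2 + (-0.186)^2 = 1.145361.
  rho(2) = -0.274588 / 1.145361 = -0.2397.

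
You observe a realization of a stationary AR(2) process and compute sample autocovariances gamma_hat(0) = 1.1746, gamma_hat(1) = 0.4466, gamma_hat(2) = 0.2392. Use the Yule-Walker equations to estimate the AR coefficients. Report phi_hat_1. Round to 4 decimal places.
\hat\phi_{1} = 0.3540

The Yule-Walker equations for an AR(p) process read, in matrix form,
  Gamma_p phi = r_p,   with   (Gamma_p)_{ij} = gamma(|i - j|),
                       (r_p)_i = gamma(i),   i,j = 1..p.
Substitute the sample gammas (Toeplitz matrix and right-hand side of size 2):
  Gamma_p = [[1.1746, 0.4466], [0.4466, 1.1746]]
  r_p     = [0.4466, 0.2392]
Written out:
  1.1746 phi_1 + 0.4466 phi_2 = 0.4466
  0.4466 phi_1 + 1.1746 phi_2 = 0.2392
Solve by Cramer's rule:
  det = gamma(0)^2 - gamma(1)^2 = (1.1746)^2 - (0.4466)^2 = 1.37968516 - 0.19945156 = 1.1802336
  phi_hat_1 = [gamma(1) gamma(0) - gamma(1) gamma(2)] / det = [(0.4466)(1.1746) - (0.4466)(0.2392)] / 1.1802336 = 0.41774964 / 1.1802336 = 0.354
  phi_hat_2 = [gamma(0) gamma(2) - gamma(1)^2] / det = [(1.1746)(0.2392) - (0.4466)^2] / 1.1802336 = 0.08151276 / 1.1802336 = 0.0691
So phi_hat = [0.3540, 0.0691].
Therefore phi_hat_1 = 0.3540.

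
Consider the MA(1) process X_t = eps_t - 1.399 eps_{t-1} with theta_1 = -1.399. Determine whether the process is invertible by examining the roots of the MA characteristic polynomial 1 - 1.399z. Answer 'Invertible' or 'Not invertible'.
\text{Not invertible}

The MA(q) characteristic polynomial is P(z) = 1 - 1.399z.
Invertibility requires all roots to lie outside the unit circle, i.e. |z| > 1 for every root.
This is linear in z: 1 + (-1.399) z = 0  =>  z = -1/(-1.399) = 0.714796,  |z| = 0.714796.
Moduli of all roots: 0.7148.
All moduli strictly greater than 1? No.
Verdict: Not invertible.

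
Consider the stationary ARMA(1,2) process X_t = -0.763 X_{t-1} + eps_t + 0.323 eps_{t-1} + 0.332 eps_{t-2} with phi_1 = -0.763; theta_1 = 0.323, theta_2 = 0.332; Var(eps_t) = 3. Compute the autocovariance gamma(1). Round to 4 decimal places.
\gamma(1) = -4.6439

Multiply the model equation by X_{t-k} and take expectations. With theta_0 = psi_0 = 1 and psi_j the MA(infinity) weights, this gives
  gamma(k) - sum_i phi_i gamma(k-i) = c_k,
  c_k = sigma^2 * sum_{j=k..q} theta_j psi_{j-k}   (c_k = 0 for k > q),
using gamma(-m) = gamma(m).
psi-weights needed (psi_j = theta_j + sum_i phi_i psi_{j-i}):
  psi_1 = theta_1 + phi_1 = 0.323 + (-0.763) = -0.44
  psi_2 = theta_2 + phi_1 psi_1 = 0.332 + (-0.763)(-0.44) = 0.66772
Right-hand sides:
  c_0 = sigma^2 (1 + theta_1 psi_1 + theta_2 psi_2) = 3 * (1 + (0.323)(-0.44) + (0.332)(0.66772)) = 3 * 1.079563 = 3.238689
  c_1 = sigma^2 (theta_1 + theta_2 psi_1) = 3 * (0.323 + (0.332)(-0.44)) = 0.53076
  c_2 = sigma^2 theta_2 = 3 * (0.332) = 0.996
Equations for k = 0 and k = 1 (AR order 1):
  gamma(0) = phi_1 gamma(1) + c_0
  gamma(1) = phi_1 gamma(0) + c_1
Substituting the second into the first: gamma(0) (1 - phi_1^2) = c_0 + phi_1 c_1, so
  gamma(0) = (c_0 + phi_1 c_1) / (1 - phi_1^2) = (3.238689 + (-0.763)(0.53076)) / (1 - (-0.763)^2) = 2.833719 / 0.417831 = 6.781975.
  gamma(1) = phi_1 gamma(0) + c_1 = (-0.763)(6.781975) + (0.53076) = -4.643887.
Therefore gamma(1) = -4.6439 (to 4 decimal places).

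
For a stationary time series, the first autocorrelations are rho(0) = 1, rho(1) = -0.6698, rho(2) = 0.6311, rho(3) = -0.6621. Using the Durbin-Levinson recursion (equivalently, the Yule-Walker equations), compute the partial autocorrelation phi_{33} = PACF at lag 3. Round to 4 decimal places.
\phi_{33} = -0.3210

The PACF at lag k is phi_{kk}, the last component of the solution
to the Yule-Walker system G_k phi = r_k where
  (G_k)_{ij} = rho(|i - j|), (r_k)_i = rho(i), i,j = 1..k.
Equivalently, Durbin-Levinson gives phi_{kk} iteratively:
  phi_{11} = rho(1)
  phi_{kk} = [rho(k) - sum_{j=1..k-1} phi_{k-1,j} rho(k-j)]
            / [1 - sum_{j=1..k-1} phi_{k-1,j} rho(j)],
  phi_{k,j} = phi_{k-1,j} - phi_{kk} phi_{k-1,k-j},  j = 1..k-1.
Step k = 1:
  phi_11 = rho(1) = -0.6698.
Step k = 2:
  phi_22 = [rho(2) - phi_11 rho(1)] / [1 - phi_11 rho(1)] = [0.6311 - (-0.6698)(-0.6698)] / [1 - (-0.6698)(-0.6698)]
         = 0.18246796 / 0.55136796 = 0.330937.
  Update: phi_21 = phi_11 - phi_22 phi_11 = -0.6698 - (0.330937)(-0.6698) = -0.448139.
Step k = 3:
  phi_33 = [rho(3) - phi_21 rho(2) - phi_22 rho(1)] / [1 - phi_21 rho(1) - phi_22 rho(2)]
    numerator   = -0.6621 - (-0.448139)(0.6311) - (0.330937)(-0.6698) = -0.1576183
    denominator = 1 - (-0.448139)(-0.6698) - (0.330937)(0.6311) = 0.49098259
  phi_33 = -0.1576183 / 0.49098259 = -0.321.
Therefore phi_{33} = -0.3210.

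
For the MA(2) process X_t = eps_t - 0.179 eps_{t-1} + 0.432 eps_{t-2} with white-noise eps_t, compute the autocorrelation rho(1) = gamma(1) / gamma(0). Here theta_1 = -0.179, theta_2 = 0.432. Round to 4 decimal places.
\rho(1) = -0.2103

For an MA(q) process with theta_0 = 1, the autocovariance is
  gamma(k) = sigma^2 * sum_{i=0..q-k} theta_i * theta_{i+k},
and rho(k) = gamma(k) / gamma(0). Sigma^2 cancels.
  numerator   = (1)*(-0.179) + (-0.179)*(0.432) = -0.256328.
  denominator = (1)^2 + (-0.179)^2 + (0.432)^2 = 1.218665.
  rho(1) = -0.256328 / 1.218665 = -0.2103.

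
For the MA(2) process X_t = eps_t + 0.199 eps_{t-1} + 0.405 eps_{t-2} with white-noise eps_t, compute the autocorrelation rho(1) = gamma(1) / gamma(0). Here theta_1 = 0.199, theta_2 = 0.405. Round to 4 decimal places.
\rho(1) = 0.2323

For an MA(q) process with theta_0 = 1, the autocovariance is
  gamma(k) = sigma^2 * sum_{i=0..q-k} theta_i * theta_{i+k},
and rho(k) = gamma(k) / gamma(0). Sigma^2 cancels.
  numerator   = (1)*(0.199) + (0.199)*(0.405) = 0.279595.
  denominator = (1)^2 + (0.199)^2 + (0.405)^2 = 1.203626.
  rho(1) = 0.279595 / 1.203626 = 0.2323.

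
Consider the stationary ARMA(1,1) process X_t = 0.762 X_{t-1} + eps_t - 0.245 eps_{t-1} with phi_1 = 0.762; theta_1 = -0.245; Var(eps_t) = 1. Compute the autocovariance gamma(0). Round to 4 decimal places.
\gamma(0) = 1.6374

Multiply the model equation by X_{t-k} and take expectations. With theta_0 = psi_0 = 1 and psi_j the MA(infinity) weights, this gives
  gamma(k) - sum_i phi_i gamma(k-i) = c_k,
  c_k = sigma^2 * sum_{j=k..q} theta_j psi_{j-k}   (c_k = 0 for k > q),
using gamma(-m) = gamma(m).
psi-weights needed (psi_j = theta_j + sum_i phi_i psi_{j-i}):
  psi_1 = theta_1 + phi_1 = -0.245 + (0.762) = 0.517
Right-hand sides:
  c_0 = sigma^2 (1 + theta_1 psi_1) = 1 * (1 + (-0.245)(0.517)) = 1 * 0.873335 = 0.873335
  c_1 = sigma^2 theta_1 = 1 * (-0.245) = -0.245
  c_2 = 0
Equations for k = 0 and k = 1 (AR order 1):
  gamma(0) = phi_1 gamma(1) + c_0
  gamma(1) = phi_1 gamma(0) + c_1
Substituting the second into the first: gamma(0) (1 - phi_1^2) = c_0 + phi_1 c_1, so
  gamma(0) = (c_0 + phi_1 c_1) / (1 - phi_1^2) = (0.873335 + (0.762)(-0.245)) / (1 - (0.762)^2) = 0.686645 / 0.419356 = 1.63738.
Therefore gamma(0) = 1.6374 (to 4 decimal places).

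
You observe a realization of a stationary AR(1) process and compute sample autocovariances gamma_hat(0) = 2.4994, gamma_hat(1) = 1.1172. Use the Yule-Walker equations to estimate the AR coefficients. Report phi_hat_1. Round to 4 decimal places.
\hat\phi_{1} = 0.4470

The Yule-Walker equations for an AR(p) process read, in matrix form,
  Gamma_p phi = r_p,   with   (Gamma_p)_{ij} = gamma(|i - j|),
                       (r_p)_i = gamma(i),   i,j = 1..p.
Substitute the sample gammas (Toeplitz matrix and right-hand side of size 1):
  Gamma_p = [[2.4994]]
  r_p     = [1.1172]
With p = 1 this is the single equation gamma(0) phi_1 = gamma(1):
  phi_hat_1 = gamma(1) / gamma(0) = 1.1172 / 2.4994 = 0.4470.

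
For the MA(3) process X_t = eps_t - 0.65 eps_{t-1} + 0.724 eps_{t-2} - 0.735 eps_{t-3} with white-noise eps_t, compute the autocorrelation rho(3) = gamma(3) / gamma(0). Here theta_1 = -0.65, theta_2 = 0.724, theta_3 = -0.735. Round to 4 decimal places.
\rho(3) = -0.2955

For an MA(q) process with theta_0 = 1, the autocovariance is
  gamma(k) = sigma^2 * sum_{i=0..q-k} theta_i * theta_{i+k},
and rho(k) = gamma(k) / gamma(0). Sigma^2 cancels.
  numerator   = (1)*(-0.735) = -0.735.
  denominator = (1)^2 + (-0.65)^2 + (0.724)^2 + (-0.735)^2 = 2.486901.
  rho(3) = -0.735 / 2.486901 = -0.2955.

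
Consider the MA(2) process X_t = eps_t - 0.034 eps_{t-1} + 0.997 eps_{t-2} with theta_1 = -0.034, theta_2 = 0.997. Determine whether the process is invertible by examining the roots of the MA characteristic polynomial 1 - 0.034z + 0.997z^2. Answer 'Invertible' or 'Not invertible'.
\text{Invertible}

The MA(q) characteristic polynomial is P(z) = 1 - 0.034z + 0.997z^2.
Invertibility requires all roots to lie outside the unit circle, i.e. |z| > 1 for every root.
Set 1 + (-0.034) z + (0.997) z^2 = 0, i.e. a z^2 + b z + c = 0 with a = 0.997, b = -0.034, c = 1.
Discriminant D = b^2 - 4ac = (-0.034)^2 - 4*(0.997)*1 = 0.001156 - (3.988) = -3.986844.
D < 0, so the roots are the complex-conjugate pair z = (-b +/- i sqrt(-D)) / (2a) = 0.0171 +/- 1.0014i.
For a conjugate pair |z|^2 = z * conj(z) = (product of roots) = c/a = 1/(0.997) = 1.003009, so |z| = sqrt(1.003009) = 1.0015 for both roots.
Moduli of all roots: 1.0015, 1.0015.
All moduli strictly greater than 1? Yes.
Verdict: Invertible.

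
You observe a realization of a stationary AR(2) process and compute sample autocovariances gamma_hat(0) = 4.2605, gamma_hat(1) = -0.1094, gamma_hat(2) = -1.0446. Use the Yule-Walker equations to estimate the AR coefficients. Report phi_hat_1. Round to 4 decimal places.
\hat\phi_{1} = -0.0320

The Yule-Walker equations for an AR(p) process read, in matrix form,
  Gamma_p phi = r_p,   with   (Gamma_p)_{ij} = gamma(|i - j|),
                       (r_p)_i = gamma(i),   i,j = 1..p.
Substitute the sample gammas (Toeplitz matrix and right-hand side of size 2):
  Gamma_p = [[4.2605, -0.1094], [-0.1094, 4.2605]]
  r_p     = [-0.1094, -1.0446]
Written out:
  4.2605 phi_1 - 0.1094 phi_2 = -0.1094
  -0.1094 phi_1 + 4.2605 phi_2 = -1.0446
Solve by Cramer's rule:
  det = gamma(0)^2 - gamma(1)^2 = (4.2605)^2 - (-0.1094)^2 = 18.15186025 - 0.01196836 = 18.13989189
  phi_hat_1 = [gamma(1) gamma(0) - gamma(1) gamma(2)] / det = [(-0.1094)(4.2605) - (-0.1094)(-1.0446)] / 18.13989189 = -0.58037794 / 18.13989189 = -0.032
  phi_hat_2 = [gamma(0) gamma(2) - gamma(1)^2] / det = [(4.2605)(-1.0446) - (-0.1094)^2] / 18.13989189 = -4.46248666 / 18.13989189 = -0.246
So phi_hat = [-0.0320, -0.2460].
Therefore phi_hat_1 = -0.0320.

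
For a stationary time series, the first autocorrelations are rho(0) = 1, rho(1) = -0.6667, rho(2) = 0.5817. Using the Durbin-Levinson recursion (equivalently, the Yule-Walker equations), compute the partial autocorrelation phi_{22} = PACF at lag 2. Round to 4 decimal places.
\phi_{22} = 0.2470

The PACF at lag k is phi_{kk}, the last component of the solution
to the Yule-Walker system G_k phi = r_k where
  (G_k)_{ij} = rho(|i - j|), (r_k)_i = rho(i), i,j = 1..k.
Equivalently, Durbin-Levinson gives phi_{kk} iteratively:
  phi_{11} = rho(1)
  phi_{kk} = [rho(k) - sum_{j=1..k-1} phi_{k-1,j} rho(k-j)]
            / [1 - sum_{j=1..k-1} phi_{k-1,j} rho(j)],
  phi_{k,j} = phi_{k-1,j} - phi_{kk} phi_{k-1,k-j},  j = 1..k-1.
Step k = 1:
  phi_11 = rho(1) = -0.6667.
Step k = 2:
  phi_22 = [rho(2) - phi_11 rho(1)] / [1 - phi_11 rho(1)] = [0.5817 - (-0.6667)(-0.6667)] / [1 - (-0.6667)(-0.6667)]
         = 0.13721111 / 0.55551111 = 0.247.
Therefore phi_{22} = 0.2470.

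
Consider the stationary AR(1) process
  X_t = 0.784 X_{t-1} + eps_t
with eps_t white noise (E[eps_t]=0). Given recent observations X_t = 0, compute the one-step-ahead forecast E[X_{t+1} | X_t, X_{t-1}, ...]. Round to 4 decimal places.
E[X_{t+1} \mid \mathcal F_t] = 0.0000

For an AR(p) model X_t = c + sum_i phi_i X_{t-i} + eps_t, the
one-step-ahead conditional mean is
  E[X_{t+1} | X_t, ...] = c + sum_i phi_i X_{t+1-i}.
Substitute known values:
  E[X_{t+1} | ...] = (0.784) * (0)
                   = 0.0000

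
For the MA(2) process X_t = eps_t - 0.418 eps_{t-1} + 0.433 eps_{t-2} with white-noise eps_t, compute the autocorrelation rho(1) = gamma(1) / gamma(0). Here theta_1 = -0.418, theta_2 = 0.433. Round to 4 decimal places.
\rho(1) = -0.4397

For an MA(q) process with theta_0 = 1, the autocovariance is
  gamma(k) = sigma^2 * sum_{i=0..q-k} theta_i * theta_{i+k},
and rho(k) = gamma(k) / gamma(0). Sigma^2 cancels.
  numerator   = (1)*(-0.418) + (-0.418)*(0.433) = -0.598994.
  denominator = (1)^2 + (-0.418)^2 + (0.433)^2 = 1.362213.
  rho(1) = -0.598994 / 1.362213 = -0.4397.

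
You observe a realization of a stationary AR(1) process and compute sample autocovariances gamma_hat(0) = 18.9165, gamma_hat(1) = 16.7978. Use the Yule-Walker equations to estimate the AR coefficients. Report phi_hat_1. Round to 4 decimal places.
\hat\phi_{1} = 0.8880

The Yule-Walker equations for an AR(p) process read, in matrix form,
  Gamma_p phi = r_p,   with   (Gamma_p)_{ij} = gamma(|i - j|),
                       (r_p)_i = gamma(i),   i,j = 1..p.
Substitute the sample gammas (Toeplitz matrix and right-hand side of size 1):
  Gamma_p = [[18.9165]]
  r_p     = [16.7978]
With p = 1 this is the single equation gamma(0) phi_1 = gamma(1):
  phi_hat_1 = gamma(1) / gamma(0) = 16.7978 / 18.9165 = 0.8880.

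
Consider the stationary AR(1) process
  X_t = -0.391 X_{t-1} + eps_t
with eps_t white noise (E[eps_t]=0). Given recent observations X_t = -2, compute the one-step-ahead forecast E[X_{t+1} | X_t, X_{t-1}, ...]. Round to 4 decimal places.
E[X_{t+1} \mid \mathcal F_t] = 0.7820

For an AR(p) model X_t = c + sum_i phi_i X_{t-i} + eps_t, the
one-step-ahead conditional mean is
  E[X_{t+1} | X_t, ...] = c + sum_i phi_i X_{t+1-i}.
Substitute known values:
  E[X_{t+1} | ...] = (-0.391) * (-2)
                   = 0.7820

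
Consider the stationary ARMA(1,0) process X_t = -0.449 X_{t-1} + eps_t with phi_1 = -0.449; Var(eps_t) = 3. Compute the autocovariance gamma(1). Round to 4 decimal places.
\gamma(1) = -1.6871

Multiply the model equation by X_{t-k} and take expectations. With theta_0 = psi_0 = 1 and psi_j the MA(infinity) weights, this gives
  gamma(k) - sum_i phi_i gamma(k-i) = c_k,
  c_k = sigma^2 * sum_{j=k..q} theta_j psi_{j-k}   (c_k = 0 for k > q),
using gamma(-m) = gamma(m).
Pure AR (q = 0): c_0 = sigma^2 = 3, c_k = 0 for k >= 1.
Equations for k = 0 and k = 1 (AR order 1):
  gamma(0) = phi_1 gamma(1) + c_0
  gamma(1) = phi_1 gamma(0) + c_1
Substituting the second into the first: gamma(0) (1 - phi_1^2) = c_0 + phi_1 c_1, so
  gamma(0) = c_0 / (1 - phi_1^2) = 3 / (1 - (-0.449)^2) = 3 / 0.798399 = 3.75752.
  gamma(1) = phi_1 gamma(0) = (-0.449)(3.75752) = -1.687126.
Therefore gamma(1) = -1.6871 (to 4 decimal places).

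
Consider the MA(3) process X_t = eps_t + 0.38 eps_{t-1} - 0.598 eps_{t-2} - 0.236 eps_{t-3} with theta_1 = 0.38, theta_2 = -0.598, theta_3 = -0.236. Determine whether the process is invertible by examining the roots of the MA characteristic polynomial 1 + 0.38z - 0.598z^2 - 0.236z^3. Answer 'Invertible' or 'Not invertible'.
\text{Invertible}

The MA(q) characteristic polynomial is P(z) = 1 + 0.38z - 0.598z^2 - 0.236z^3.
Invertibility requires all roots to lie outside the unit circle, i.e. |z| > 1 for every root.
Degree 3: look for a simple real root z0 first, then factor out (1 - z/z0) and solve the remaining quadratic.
Testing z0 = -2.5: P(-2.5) = 1 + (0.38)(-2.5) + (-0.598)(-2.5)^2 + (-0.236)(-2.5)^3
  = 1 + (-0.95) + (-3.7375) + (3.6875) = 0.  So z_0 = -2.5 is a root, |z_0| = 2.5.
Divide out the factor (1 + 0.4 z) = (1 - z/z0) (since 1/z0 = -0.4):
  P(z) = (1 + 0.4 z)(1 + (-0.02) z + (-0.59) z^2)
  [check: z-coef -0.02 - (-0.4) = 0.38; z^2-coef -0.59 - (-0.4)(-0.02) = -0.598; z^3-coef -(-0.4)(-0.59) = -0.236.]
Remaining roots from the quadratic factor 1 + (-0.02) z + (-0.59) z^2:
  Set 1 + (-0.02) z + (-0.59) z^2 = 0, i.e. a z^2 + b z + c = 0 with a = -0.59, b = -0.02, c = 1.
  Discriminant D = b^2 - 4ac = (-0.02)^2 - 4*(-0.59)*1 = 0.0004 - (-2.36) = 2.3604.
  D >= 0, so the roots are real: z = (-b +/- sqrt(D)) / (2a) = (0.02 +/- 1.536359) / (-1.18).
    z_1 = (0.02 + 1.536359) / (-1.18) = -1.3189,   |z_1| = 1.3189.
    z_2 = (0.02 - 1.536359) / (-1.18) = 1.2851,   |z_2| = 1.2851.
Moduli of all roots: 2.5000, 1.3189, 1.2851.
All moduli strictly greater than 1? Yes.
Verdict: Invertible.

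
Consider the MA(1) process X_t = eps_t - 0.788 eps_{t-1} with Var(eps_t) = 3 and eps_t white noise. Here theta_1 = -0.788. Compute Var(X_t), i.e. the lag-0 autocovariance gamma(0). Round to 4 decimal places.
\gamma(0) = 4.8628

For an MA(q) process X_t = eps_t + sum_i theta_i eps_{t-i} with
Var(eps_t) = sigma^2, the variance is
  gamma(0) = sigma^2 * (1 + sum_i theta_i^2).
  sum_i theta_i^2 = (-0.788)^2 = 0.620944.
  gamma(0) = 3 * (1 + 0.620944) = 3 * 1.620944 = 4.862832, which rounds to 4.8628.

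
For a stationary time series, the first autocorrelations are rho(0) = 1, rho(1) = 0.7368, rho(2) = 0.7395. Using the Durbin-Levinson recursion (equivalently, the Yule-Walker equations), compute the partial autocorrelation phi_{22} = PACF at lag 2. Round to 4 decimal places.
\phi_{22} = 0.4301

The PACF at lag k is phi_{kk}, the last component of the solution
to the Yule-Walker system G_k phi = r_k where
  (G_k)_{ij} = rho(|i - j|), (r_k)_i = rho(i), i,j = 1..k.
Equivalently, Durbin-Levinson gives phi_{kk} iteratively:
  phi_{11} = rho(1)
  phi_{kk} = [rho(k) - sum_{j=1..k-1} phi_{k-1,j} rho(k-j)]
            / [1 - sum_{j=1..k-1} phi_{k-1,j} rho(j)],
  phi_{k,j} = phi_{k-1,j} - phi_{kk} phi_{k-1,k-j},  j = 1..k-1.
Step k = 1:
  phi_11 = rho(1) = 0.7368.
Step k = 2:
  phi_22 = [rho(2) - phi_11 rho(1)] / [1 - phi_11 rho(1)] = [0.7395 - (0.7368)(0.7368)] / [1 - (0.7368)(0.7368)]
         = 0.19662576 / 0.45712576 = 0.4301.
Therefore phi_{22} = 0.4301.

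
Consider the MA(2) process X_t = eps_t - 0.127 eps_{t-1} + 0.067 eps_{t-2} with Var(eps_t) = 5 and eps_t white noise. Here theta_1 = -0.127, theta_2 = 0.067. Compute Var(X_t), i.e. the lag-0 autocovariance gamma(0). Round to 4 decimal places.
\gamma(0) = 5.1031

For an MA(q) process X_t = eps_t + sum_i theta_i eps_{t-i} with
Var(eps_t) = sigma^2, the variance is
  gamma(0) = sigma^2 * (1 + sum_i theta_i^2).
  sum_i theta_i^2 = (-0.127)^2 + (0.067)^2 = 0.016129 + 0.004489 = 0.020618.
  gamma(0) = 5 * (1 + 0.020618) = 5 * 1.020618 = 5.10309, which rounds to 5.1031.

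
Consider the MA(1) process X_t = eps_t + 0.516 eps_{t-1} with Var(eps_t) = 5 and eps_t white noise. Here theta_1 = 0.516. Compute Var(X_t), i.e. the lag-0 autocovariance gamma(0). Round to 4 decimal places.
\gamma(0) = 6.3313

For an MA(q) process X_t = eps_t + sum_i theta_i eps_{t-i} with
Var(eps_t) = sigma^2, the variance is
  gamma(0) = sigma^2 * (1 + sum_i theta_i^2).
  sum_i theta_i^2 = (0.516)^2 = 0.266256.
  gamma(0) = 5 * (1 + 0.266256) = 5 * 1.266256 = 6.33128, which rounds to 6.3313.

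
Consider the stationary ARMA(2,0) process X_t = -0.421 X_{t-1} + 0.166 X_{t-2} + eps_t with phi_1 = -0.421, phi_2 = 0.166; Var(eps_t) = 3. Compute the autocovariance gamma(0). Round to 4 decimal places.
\gamma(0) = 4.1399

Multiply the model equation by X_{t-k} and take expectations. With theta_0 = psi_0 = 1 and psi_j the MA(infinity) weights, this gives
  gamma(k) - sum_i phi_i gamma(k-i) = c_k,
  c_k = sigma^2 * sum_{j=k..q} theta_j psi_{j-k}   (c_k = 0 for k > q),
using gamma(-m) = gamma(m).
Pure AR (q = 0): c_0 = sigma^2 = 3, c_k = 0 for k >= 1.
Equations for k = 0, 1, 2 (AR order 2, c_2 = 0):
  (E0) gamma(0) = phi_1 gamma(1) + phi_2 gamma(2) + c_0
  (E1) gamma(1) = phi_1 gamma(0) + phi_2 gamma(1) + c_1
  (E2) gamma(2) = phi_1 gamma(1) + phi_2 gamma(0)
From (E1): gamma(1) = A gamma(0) + B with
  A = phi_1 / (1 - phi_2) = -0.421 / 0.834 = -0.504796,   B = c_1 / (1 - phi_2) = 0 / 0.834 = 0.
Insert (E2) into (E0): gamma(0) (1 - phi_2^2) = phi_1 (1 + phi_2) gamma(1) + c_0.
  phi_1 (1 + phi_2) = (-0.421)(1.166) = -0.490886,   1 - phi_2^2 = 0.972444.
Replace gamma(1) by A gamma(0) + B and collect gamma(0):
  gamma(0) [0.972444 - (-0.490886)(-0.504796)] = c_0 = 3
  gamma(0) * 0.724647 = 3
  gamma(0) = 3 / 0.724647 = 4.139949.
Therefore gamma(0) = 4.1399 (to 4 decimal places).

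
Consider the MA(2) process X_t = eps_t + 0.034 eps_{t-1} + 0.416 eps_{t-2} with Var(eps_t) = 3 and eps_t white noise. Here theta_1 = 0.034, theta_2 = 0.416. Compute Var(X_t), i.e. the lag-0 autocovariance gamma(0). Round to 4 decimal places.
\gamma(0) = 3.5226

For an MA(q) process X_t = eps_t + sum_i theta_i eps_{t-i} with
Var(eps_t) = sigma^2, the variance is
  gamma(0) = sigma^2 * (1 + sum_i theta_i^2).
  sum_i theta_i^2 = (0.034)^2 + (0.416)^2 = 0.001156 + 0.173056 = 0.174212.
  gamma(0) = 3 * (1 + 0.174212) = 3 * 1.174212 = 3.522636, which rounds to 3.5226.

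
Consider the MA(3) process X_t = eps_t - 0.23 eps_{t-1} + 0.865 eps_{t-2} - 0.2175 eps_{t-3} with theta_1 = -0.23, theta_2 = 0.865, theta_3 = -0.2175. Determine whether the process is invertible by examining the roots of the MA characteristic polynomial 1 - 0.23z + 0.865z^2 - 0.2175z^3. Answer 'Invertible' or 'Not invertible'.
\text{Invertible}

The MA(q) characteristic polynomial is P(z) = 1 - 0.23z + 0.865z^2 - 0.2175z^3.
Invertibility requires all roots to lie outside the unit circle, i.e. |z| > 1 for every root.
Degree 3: look for a simple real root z0 first, then factor out (1 - z/z0) and solve the remaining quadratic.
Testing z0 = 4: P(4) = 1 + (-0.23)(4) + (0.865)(4)^2 + (-0.2175)(4)^3
  = 1 + (-0.92) + (13.84) + (-13.92) = 0.  So z_0 = 4 is a root, |z_0| = 4.
Divide out the factor (1 - 0.25 z) = (1 - z/z0) (since 1/z0 = 0.25):
  P(z) = (1 - 0.25 z)(1 + (0.02) z + (0.87) z^2)
  [check: z-coef 0.02 - (0.25) = -0.23; z^2-coef 0.87 - (0.25)(0.02) = 0.865; z^3-coef -(0.25)(0.87) = -0.2175.]
Remaining roots from the quadratic factor 1 + (0.02) z + (0.87) z^2:
  Set 1 + (0.02) z + (0.87) z^2 = 0, i.e. a z^2 + b z + c = 0 with a = 0.87, b = 0.02, c = 1.
  Discriminant D = b^2 - 4ac = (0.02)^2 - 4*(0.87)*1 = 0.0004 - (3.48) = -3.4796.
  D < 0, so the roots are the complex-conjugate pair z = (-b +/- i sqrt(-D)) / (2a) = -0.0115 +/- 1.0721i.
  For a conjugate pair |z|^2 = z * conj(z) = (product of roots) = c/a = 1/(0.87) = 1.149425, so |z| = sqrt(1.149425) = 1.0721 for both roots.
Moduli of all roots: 4.0000, 1.0721, 1.0721.
All moduli strictly greater than 1? Yes.
Verdict: Invertible.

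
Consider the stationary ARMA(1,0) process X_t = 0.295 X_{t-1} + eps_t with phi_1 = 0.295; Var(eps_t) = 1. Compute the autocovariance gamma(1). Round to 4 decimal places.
\gamma(1) = 0.3231

Multiply the model equation by X_{t-k} and take expectations. With theta_0 = psi_0 = 1 and psi_j the MA(infinity) weights, this gives
  gamma(k) - sum_i phi_i gamma(k-i) = c_k,
  c_k = sigma^2 * sum_{j=k..q} theta_j psi_{j-k}   (c_k = 0 for k > q),
using gamma(-m) = gamma(m).
Pure AR (q = 0): c_0 = sigma^2 = 1, c_k = 0 for k >= 1.
Equations for k = 0 and k = 1 (AR order 1):
  gamma(0) = phi_1 gamma(1) + c_0
  gamma(1) = phi_1 gamma(0) + c_1
Substituting the second into the first: gamma(0) (1 - phi_1^2) = c_0 + phi_1 c_1, so
  gamma(0) = c_0 / (1 - phi_1^2) = 1 / (1 - (0.295)^2) = 1 / 0.912975 = 1.09532.
  gamma(1) = phi_1 gamma(0) = (0.295)(1.09532) = 0.323119.
Therefore gamma(1) = 0.3231 (to 4 decimal places).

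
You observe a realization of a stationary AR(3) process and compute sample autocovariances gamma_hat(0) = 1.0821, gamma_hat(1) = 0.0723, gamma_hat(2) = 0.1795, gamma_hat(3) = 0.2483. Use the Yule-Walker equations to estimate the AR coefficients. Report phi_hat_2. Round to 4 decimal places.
\hat\phi_{2} = 0.1501

The Yule-Walker equations for an AR(p) process read, in matrix form,
  Gamma_p phi = r_p,   with   (Gamma_p)_{ij} = gamma(|i - j|),
                       (r_p)_i = gamma(i),   i,j = 1..p.
Substitute the sample gammas (Toeplitz matrix and right-hand side of size 3):
  Gamma_p = [[1.0821, 0.0723, 0.1795], [0.0723, 1.0821, 0.0723], [0.1795, 0.0723, 1.0821]]
  r_p     = [0.0723, 0.1795, 0.2483]
Written out (R1..R3):
  (R1) 1.0821 phi_1 + 0.0723 phi_2 + 0.1795 phi_3 = 0.0723
  (R2) 0.0723 phi_1 + 1.0821 phi_2 + 0.0723 phi_3 = 0.1795
  (R3) 0.1795 phi_1 + 0.0723 phi_2 + 1.0821 phi_3 = 0.2483
Gaussian elimination:
  R2 <- R2 - (0.0723/1.0821) R1 = R2 - (0.066815) R1:  1.077269 phi_2 + 0.060307 phi_3 = 0.174669
  R3 <- R3 - (0.1795/1.0821) R1 = R3 - (0.165881) R1:  0.060307 phi_2 + 1.052324 phi_3 = 0.236307
  R3 <- R3 - (0.060307/1.077269) R2 = R3 - (0.055981) R2:  1.048948 phi_3 = 0.226529
Back-substitution:
  phi_hat_3 = 0.226529 / 1.048948 = 0.215958
  phi_hat_2 = (0.174669 - (0.060307)(0.215958)) / 1.077269 = 0.150051
  phi_hat_1 = (0.0723 - (0.0723)(0.150051) - (0.1795)(0.215958)) / 1.0821 = 0.020966
So phi_hat = [0.0210, 0.1501, 0.2160].
Therefore phi_hat_2 = 0.1501.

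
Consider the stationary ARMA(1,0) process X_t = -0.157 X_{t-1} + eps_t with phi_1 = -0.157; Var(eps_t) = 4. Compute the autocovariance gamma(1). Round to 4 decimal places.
\gamma(1) = -0.6439

Multiply the model equation by X_{t-k} and take expectations. With theta_0 = psi_0 = 1 and psi_j the MA(infinity) weights, this gives
  gamma(k) - sum_i phi_i gamma(k-i) = c_k,
  c_k = sigma^2 * sum_{j=k..q} theta_j psi_{j-k}   (c_k = 0 for k > q),
using gamma(-m) = gamma(m).
Pure AR (q = 0): c_0 = sigma^2 = 4, c_k = 0 for k >= 1.
Equations for k = 0 and k = 1 (AR order 1):
  gamma(0) = phi_1 gamma(1) + c_0
  gamma(1) = phi_1 gamma(0) + c_1
Substituting the second into the first: gamma(0) (1 - phi_1^2) = c_0 + phi_1 c_1, so
  gamma(0) = c_0 / (1 - phi_1^2) = 4 / (1 - (-0.157)^2) = 4 / 0.975351 = 4.101088.
  gamma(1) = phi_1 gamma(0) = (-0.157)(4.101088) = -0.643871.
Therefore gamma(1) = -0.6439 (to 4 decimal places).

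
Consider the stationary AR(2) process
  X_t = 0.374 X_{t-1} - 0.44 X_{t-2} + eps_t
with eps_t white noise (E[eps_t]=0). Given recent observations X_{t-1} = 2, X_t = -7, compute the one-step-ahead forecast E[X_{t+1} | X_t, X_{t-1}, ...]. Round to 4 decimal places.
E[X_{t+1} \mid \mathcal F_t] = -3.4980

For an AR(p) model X_t = c + sum_i phi_i X_{t-i} + eps_t, the
one-step-ahead conditional mean is
  E[X_{t+1} | X_t, ...] = c + sum_i phi_i X_{t+1-i}.
Substitute known values:
  E[X_{t+1} | ...] = (0.374) * (-7) + (-0.44) * (2)
                   = -3.4980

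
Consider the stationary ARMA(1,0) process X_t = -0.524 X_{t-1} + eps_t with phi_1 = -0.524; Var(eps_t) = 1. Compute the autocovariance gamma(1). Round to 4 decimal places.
\gamma(1) = -0.7223

Multiply the model equation by X_{t-k} and take expectations. With theta_0 = psi_0 = 1 and psi_j the MA(infinity) weights, this gives
  gamma(k) - sum_i phi_i gamma(k-i) = c_k,
  c_k = sigma^2 * sum_{j=k..q} theta_j psi_{j-k}   (c_k = 0 for k > q),
using gamma(-m) = gamma(m).
Pure AR (q = 0): c_0 = sigma^2 = 1, c_k = 0 for k >= 1.
Equations for k = 0 and k = 1 (AR order 1):
  gamma(0) = phi_1 gamma(1) + c_0
  gamma(1) = phi_1 gamma(0) + c_1
Substituting the second into the first: gamma(0) (1 - phi_1^2) = c_0 + phi_1 c_1, so
  gamma(0) = c_0 / (1 - phi_1^2) = 1 / (1 - (-0.524)^2) = 1 / 0.725424 = 1.378504.
  gamma(1) = phi_1 gamma(0) = (-0.524)(1.378504) = -0.722336.
Therefore gamma(1) = -0.7223 (to 4 decimal places).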